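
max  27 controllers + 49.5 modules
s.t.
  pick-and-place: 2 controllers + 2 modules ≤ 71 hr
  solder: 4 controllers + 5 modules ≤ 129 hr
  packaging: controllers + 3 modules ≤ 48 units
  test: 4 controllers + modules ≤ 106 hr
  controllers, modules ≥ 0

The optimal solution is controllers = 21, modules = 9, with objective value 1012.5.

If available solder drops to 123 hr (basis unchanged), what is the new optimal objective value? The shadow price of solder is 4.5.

Δb = -6, so new z* = 1012.5 + (4.5)·(-6) = 1012.5 − 27 = 985.5.

985.5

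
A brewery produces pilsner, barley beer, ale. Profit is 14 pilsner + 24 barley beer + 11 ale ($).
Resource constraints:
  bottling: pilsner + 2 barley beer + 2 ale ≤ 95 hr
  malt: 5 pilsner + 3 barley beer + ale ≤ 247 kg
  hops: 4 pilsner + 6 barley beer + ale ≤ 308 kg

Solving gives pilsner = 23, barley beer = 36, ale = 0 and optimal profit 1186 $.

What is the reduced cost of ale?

At the optimum: bottling uses 95 of 95 (binding); malt uses 223 of 247 (slack = 24); hops uses 308 of 308 (binding).
Since malt is not tight, its dual is 0.
From A_Bᵀ y = c: 1·y_bottling + 4·y_hops = 14; 2·y_bottling + 6·y_hops = 24.
This yields shadow prices y_bottling = 6, y_hops = 2.
Reduced cost of ale: c₃ − yᵀa₃ = 11 − (6·2 + 2·1) = 11 − 14 = -3.

-3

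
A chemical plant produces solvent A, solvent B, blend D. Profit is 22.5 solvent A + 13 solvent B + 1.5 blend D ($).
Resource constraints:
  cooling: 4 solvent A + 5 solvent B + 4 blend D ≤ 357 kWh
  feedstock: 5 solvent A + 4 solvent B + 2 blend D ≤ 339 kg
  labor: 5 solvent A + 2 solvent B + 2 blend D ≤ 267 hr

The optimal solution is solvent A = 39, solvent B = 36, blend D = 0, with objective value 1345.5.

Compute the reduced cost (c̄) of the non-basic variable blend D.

At the optimum: cooling uses 336 of 357 (slack = 21); feedstock uses 339 of 339 (binding); labor uses 267 of 267 (binding).
Slack constraints have shadow price 0 (complementary slackness).
Dual feasibility on the basic columns requires 5·y_feedstock + 5·y_labor = 22.5, 4·y_feedstock + 2·y_labor = 13.
Solving: y_feedstock = 2, y_labor = 2.5.
Reduced cost of blend D: c₃ − yᵀa₃ = 1.5 − (2·2 + 2.5·2) = 1.5 − 9 = -7.5.

-7.5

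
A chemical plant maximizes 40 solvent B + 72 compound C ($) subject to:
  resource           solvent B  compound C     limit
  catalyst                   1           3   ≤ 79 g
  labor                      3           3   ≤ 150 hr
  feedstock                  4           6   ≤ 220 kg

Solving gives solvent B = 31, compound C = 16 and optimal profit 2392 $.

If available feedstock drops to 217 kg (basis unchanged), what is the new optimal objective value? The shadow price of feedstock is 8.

Δb = -3, so new z* = 2392 + (8)·(-3) = 2392 − 24 = 2368.

2368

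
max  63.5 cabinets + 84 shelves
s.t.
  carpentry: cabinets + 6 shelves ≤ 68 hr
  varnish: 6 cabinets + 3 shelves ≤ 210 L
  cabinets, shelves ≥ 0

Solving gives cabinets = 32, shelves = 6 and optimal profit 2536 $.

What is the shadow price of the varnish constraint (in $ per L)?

Both carpentry and varnish are binding at x*.
The binding rows give the dual system: 1·y_carpentry + 6·y_varnish = 63.5 and 6·y_carpentry + 3·y_varnish = 84.
This yields shadow prices y_carpentry = 9.5, y_varnish = 9.
Shadow price of varnish = 9.

9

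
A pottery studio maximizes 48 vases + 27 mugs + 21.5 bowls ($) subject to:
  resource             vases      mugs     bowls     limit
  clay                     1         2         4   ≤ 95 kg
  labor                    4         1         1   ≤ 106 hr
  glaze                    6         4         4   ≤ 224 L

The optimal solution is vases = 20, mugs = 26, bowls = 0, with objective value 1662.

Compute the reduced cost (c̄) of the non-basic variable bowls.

Check each constraint at x*: clay 72/95 (slack 23); labor 106/106 (tight); glaze 224/224 (tight).
Slack constraints have shadow price 0 (complementary slackness).
Dual feasibility on the basic columns requires 4·y_labor + 6·y_glaze = 48, 1·y_labor + 4·y_glaze = 27.
Solving: y_labor = 3, y_glaze = 6.
Reduced cost of bowls: c₃ − yᵀa₃ = 21.5 − (3·1 + 6·4) = 21.5 − 27 = -5.5.

-5.5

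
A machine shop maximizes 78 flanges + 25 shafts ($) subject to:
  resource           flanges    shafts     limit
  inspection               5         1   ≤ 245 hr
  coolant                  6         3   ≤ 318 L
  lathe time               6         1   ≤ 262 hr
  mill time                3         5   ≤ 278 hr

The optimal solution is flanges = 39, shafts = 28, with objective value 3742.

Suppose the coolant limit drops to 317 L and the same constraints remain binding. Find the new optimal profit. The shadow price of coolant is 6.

Δb = -1, so new z* = 3742 + (6)·(-1) = 3742 − 6 = 3736.

3736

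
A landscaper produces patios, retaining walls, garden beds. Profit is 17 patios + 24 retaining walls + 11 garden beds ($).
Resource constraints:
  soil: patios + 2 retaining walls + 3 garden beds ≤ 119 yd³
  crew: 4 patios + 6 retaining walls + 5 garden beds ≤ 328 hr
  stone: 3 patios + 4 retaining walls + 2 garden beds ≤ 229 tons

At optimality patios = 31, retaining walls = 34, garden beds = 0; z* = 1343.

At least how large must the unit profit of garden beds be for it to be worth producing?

Binding: crew and stone. Non-binding: soil (20 unused).
Since soil is not tight, its dual is 0.
Dual feasibility on the basic columns requires 4·y_crew + 3·y_stone = 17, 6·y_crew + 4·y_stone = 24.
Solving: y_crew = 2, y_stone = 3.
garden beds enters the basis when its profit ≥ yᵀa₃ = 2·5 + 3·2 = 16.

16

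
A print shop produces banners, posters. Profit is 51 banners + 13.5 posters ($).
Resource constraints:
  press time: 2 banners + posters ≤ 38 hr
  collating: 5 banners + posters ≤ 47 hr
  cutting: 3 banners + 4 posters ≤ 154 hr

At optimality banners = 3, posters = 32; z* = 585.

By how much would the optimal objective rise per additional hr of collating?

At the optimum: press time uses 38 of 38 (binding); collating uses 47 of 47 (binding); cutting uses 137 of 154 (slack = 17).
By complementary slackness, y = 0 for the non-binding constraint.
The binding rows give the dual system: 2·y_press time + 5·y_collating = 51 and 1·y_press time + 1·y_collating = 13.5.
→ y_press time = 5.5 and y_collating = 8.
Shadow price of collating = 8.

8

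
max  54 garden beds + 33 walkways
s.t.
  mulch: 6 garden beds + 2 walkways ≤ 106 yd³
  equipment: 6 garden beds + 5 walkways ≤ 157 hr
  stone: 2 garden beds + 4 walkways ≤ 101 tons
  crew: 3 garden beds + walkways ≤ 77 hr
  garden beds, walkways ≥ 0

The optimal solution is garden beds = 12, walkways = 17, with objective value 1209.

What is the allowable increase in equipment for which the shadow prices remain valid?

8.1

Binding constraints: mulch, equipment. The basis is B = [[6,2],[6,5]] with det 18.
Per unit increase in equipment, x* moves by d = (-0.1111, 0.3333).
The basis stays optimal until stone becomes binding; allowable increase = 8.1 hr.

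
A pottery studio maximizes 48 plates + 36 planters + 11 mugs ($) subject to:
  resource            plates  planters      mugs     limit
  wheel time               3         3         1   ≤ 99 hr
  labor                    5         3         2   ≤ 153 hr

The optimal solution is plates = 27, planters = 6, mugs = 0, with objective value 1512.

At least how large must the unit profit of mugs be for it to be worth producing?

At the optimum: wheel time uses 99 of 99 (binding); labor uses 153 of 153 (binding).
From A_Bᵀ y = c: 3·y_wheel time + 5·y_labor = 48; 3·y_wheel time + 3·y_labor = 36.
→ y_wheel time = 6 and y_labor = 6.
mugs enters the basis when its profit ≥ yᵀa₃ = 6·1 + 6·2 = 18.

18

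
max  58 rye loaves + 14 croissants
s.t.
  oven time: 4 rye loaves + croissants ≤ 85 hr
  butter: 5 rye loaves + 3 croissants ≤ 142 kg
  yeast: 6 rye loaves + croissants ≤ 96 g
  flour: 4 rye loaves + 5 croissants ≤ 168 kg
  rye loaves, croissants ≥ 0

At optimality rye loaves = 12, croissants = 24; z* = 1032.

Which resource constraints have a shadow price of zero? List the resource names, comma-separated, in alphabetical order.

oven time: 72/85 (slack 13)
butter: 132/142 (slack 10)
yeast: 96/96 (binding)
flour: 168/168 (binding)
By complementary slackness, a constraint with positive slack has shadow price 0 → butter, oven time.

butter, oven time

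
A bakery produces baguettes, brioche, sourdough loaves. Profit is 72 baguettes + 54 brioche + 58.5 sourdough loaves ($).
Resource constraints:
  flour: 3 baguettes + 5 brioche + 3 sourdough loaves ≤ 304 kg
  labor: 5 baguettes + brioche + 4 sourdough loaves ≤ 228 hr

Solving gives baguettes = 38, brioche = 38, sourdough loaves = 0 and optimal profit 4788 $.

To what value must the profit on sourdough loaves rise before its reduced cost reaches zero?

Both flour and labor are binding at x*.
The binding rows give the dual system: 3·y_flour + 5·y_labor = 72 and 5·y_flour + 1·y_labor = 54.
→ y_flour = 9 and y_labor = 9.
sourdough loaves enters the basis when its profit ≥ yᵀa₃ = 9·3 + 9·4 = 63.

63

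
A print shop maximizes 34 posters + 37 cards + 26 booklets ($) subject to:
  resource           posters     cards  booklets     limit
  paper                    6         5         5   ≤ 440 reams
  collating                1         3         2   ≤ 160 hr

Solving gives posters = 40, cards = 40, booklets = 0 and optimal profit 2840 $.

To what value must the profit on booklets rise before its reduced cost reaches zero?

33

Check each constraint at x*: paper 440/440 (tight); collating 160/160 (tight).
From A_Bᵀ y = c: 6·y_paper + 1·y_collating = 34; 5·y_paper + 3·y_collating = 37.
This yields shadow prices y_paper = 5, y_collating = 4.
booklets enters the basis when its profit ≥ yᵀa₃ = 5·5 + 4·2 = 33.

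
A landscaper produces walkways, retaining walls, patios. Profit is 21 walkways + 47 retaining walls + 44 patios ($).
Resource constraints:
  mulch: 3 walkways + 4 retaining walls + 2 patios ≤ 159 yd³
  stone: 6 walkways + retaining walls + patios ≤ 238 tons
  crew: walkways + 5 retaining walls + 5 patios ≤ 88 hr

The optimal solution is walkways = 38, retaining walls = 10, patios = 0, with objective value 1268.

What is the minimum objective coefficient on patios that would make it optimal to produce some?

Binding: stone and crew. Non-binding: mulch (5 unused).
Since mulch is not tight, its dual is 0.
The binding rows give the dual system: 6·y_stone + 1·y_crew = 21 and 1·y_stone + 5·y_crew = 47.
→ y_stone = 2 and y_crew = 9.
patios enters the basis when its profit ≥ yᵀa₃ = 2·1 + 9·5 = 47.

47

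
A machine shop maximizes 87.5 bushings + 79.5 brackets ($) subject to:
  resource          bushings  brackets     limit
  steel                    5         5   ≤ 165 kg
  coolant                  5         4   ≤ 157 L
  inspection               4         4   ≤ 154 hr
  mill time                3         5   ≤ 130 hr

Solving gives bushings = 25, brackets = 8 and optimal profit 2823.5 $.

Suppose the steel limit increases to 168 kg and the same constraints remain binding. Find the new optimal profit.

2852

Check each constraint at x*: steel 165/165 (tight); coolant 157/157 (tight); inspection 132/154 (slack 22); mill time 115/130 (slack 15).
By complementary slackness, y = 0 for the non-binding constraints.
The binding rows give the dual system: 5·y_steel + 5·y_coolant = 87.5 and 5·y_steel + 4·y_coolant = 79.5.
→ y_steel = 9.5 and y_coolant = 8.
Δz = y_steel·Δb = 9.5 × (3) = 28.5, so new z* = 2823.5 + 28.5 = 2852.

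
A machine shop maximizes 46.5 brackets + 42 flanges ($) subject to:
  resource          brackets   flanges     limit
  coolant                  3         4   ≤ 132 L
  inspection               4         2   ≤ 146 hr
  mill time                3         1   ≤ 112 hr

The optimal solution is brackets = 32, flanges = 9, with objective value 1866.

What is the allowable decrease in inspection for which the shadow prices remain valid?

80

Binding constraints: coolant, inspection. The basis is B = [[3,4],[4,2]] with det -10.
Per unit decrease in inspection, x* moves by d = (-0.4, 0.3).
The basis stays optimal until brackets reaches 0; allowable decrease = 80 hr.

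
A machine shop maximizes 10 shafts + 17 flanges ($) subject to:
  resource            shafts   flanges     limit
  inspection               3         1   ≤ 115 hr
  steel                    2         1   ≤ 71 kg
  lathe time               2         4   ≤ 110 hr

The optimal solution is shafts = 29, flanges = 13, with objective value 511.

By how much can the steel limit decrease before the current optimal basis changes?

43.5

Binding constraints: steel, lathe time. The basis is B = [[2,1],[2,4]] with det 6.
Per unit decrease in steel, x* moves by d = (-0.6667, 0.3333).
The basis stays optimal until shafts reaches 0; allowable decrease = 43.5 kg.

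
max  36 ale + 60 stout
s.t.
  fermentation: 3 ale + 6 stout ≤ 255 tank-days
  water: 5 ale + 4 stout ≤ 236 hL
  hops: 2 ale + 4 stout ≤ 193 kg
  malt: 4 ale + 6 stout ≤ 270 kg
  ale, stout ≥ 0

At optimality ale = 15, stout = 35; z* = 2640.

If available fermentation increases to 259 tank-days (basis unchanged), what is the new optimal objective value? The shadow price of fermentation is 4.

Δb = 4, so new z* = 2640 + (4)·(4) = 2640 + 16 = 2656.

2656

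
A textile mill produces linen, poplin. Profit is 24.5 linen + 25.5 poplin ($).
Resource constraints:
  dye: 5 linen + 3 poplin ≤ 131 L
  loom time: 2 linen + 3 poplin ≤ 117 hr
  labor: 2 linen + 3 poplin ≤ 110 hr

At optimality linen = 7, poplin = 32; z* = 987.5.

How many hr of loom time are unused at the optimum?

loom time used = 2·7 + 3·32 = 110; slack = 117 − 110 = 7.

7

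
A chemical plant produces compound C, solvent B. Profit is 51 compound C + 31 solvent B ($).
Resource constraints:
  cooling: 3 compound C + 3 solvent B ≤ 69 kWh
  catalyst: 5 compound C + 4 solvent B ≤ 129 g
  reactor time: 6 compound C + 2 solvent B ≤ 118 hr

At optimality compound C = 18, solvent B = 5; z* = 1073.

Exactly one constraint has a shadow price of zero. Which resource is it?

cooling: 69/69 (binding)
catalyst: 110/129 (slack 19)
reactor time: 118/118 (binding)
By complementary slackness, a constraint with positive slack has shadow price 0 → catalyst.

catalyst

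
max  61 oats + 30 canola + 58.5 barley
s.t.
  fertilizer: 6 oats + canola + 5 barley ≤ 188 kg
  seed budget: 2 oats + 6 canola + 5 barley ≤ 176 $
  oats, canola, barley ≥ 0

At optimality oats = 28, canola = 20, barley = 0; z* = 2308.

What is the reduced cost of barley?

-4

Both fertilizer and seed budget are binding at x*.
The binding rows give the dual system: 6·y_fertilizer + 2·y_seed budget = 61 and 1·y_fertilizer + 6·y_seed budget = 30.
This yields shadow prices y_fertilizer = 9, y_seed budget = 3.5.
Reduced cost of barley: c₃ − yᵀa₃ = 58.5 − (9·5 + 3.5·5) = 58.5 − 62.5 = -4.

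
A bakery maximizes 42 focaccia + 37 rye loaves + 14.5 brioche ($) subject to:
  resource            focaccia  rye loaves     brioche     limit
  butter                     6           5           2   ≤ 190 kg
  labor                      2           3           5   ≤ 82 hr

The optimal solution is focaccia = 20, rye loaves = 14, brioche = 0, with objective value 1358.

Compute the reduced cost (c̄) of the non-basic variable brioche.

-6

At the optimum: butter uses 190 of 190 (binding); labor uses 82 of 82 (binding).
The binding rows give the dual system: 6·y_butter + 2·y_labor = 42 and 5·y_butter + 3·y_labor = 37.
Solving: y_butter = 6.5, y_labor = 1.5.
Reduced cost of brioche: c₃ − yᵀa₃ = 14.5 − (6.5·2 + 1.5·5) = 14.5 − 20.5 = -6.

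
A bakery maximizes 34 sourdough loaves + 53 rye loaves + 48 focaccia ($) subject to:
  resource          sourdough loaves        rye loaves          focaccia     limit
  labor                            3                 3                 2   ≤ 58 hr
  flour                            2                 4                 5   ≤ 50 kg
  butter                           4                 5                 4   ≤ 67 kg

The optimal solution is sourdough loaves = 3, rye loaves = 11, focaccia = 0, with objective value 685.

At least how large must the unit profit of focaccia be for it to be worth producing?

55

Check each constraint at x*: labor 42/58 (slack 16); flour 50/50 (tight); butter 67/67 (tight).
Slack constraints have shadow price 0 (complementary slackness).
The binding rows give the dual system: 2·y_flour + 4·y_butter = 34 and 4·y_flour + 5·y_butter = 53.
Solving: y_flour = 7, y_butter = 5.
focaccia enters the basis when its profit ≥ yᵀa₃ = 7·5 + 5·4 = 55.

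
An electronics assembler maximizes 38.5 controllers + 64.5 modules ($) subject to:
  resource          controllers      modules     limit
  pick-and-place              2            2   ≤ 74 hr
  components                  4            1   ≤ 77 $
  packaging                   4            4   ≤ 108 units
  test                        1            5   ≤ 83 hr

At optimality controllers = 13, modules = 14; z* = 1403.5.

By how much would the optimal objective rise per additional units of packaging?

Binding: packaging and test. Non-binding: pick-and-place (20 unused), components (11 unused).
Slack constraints have shadow price 0 (complementary slackness).
The binding rows give the dual system: 4·y_packaging + 1·y_test = 38.5 and 4·y_packaging + 5·y_test = 64.5.
This yields shadow prices y_packaging = 8, y_test = 6.5.
Shadow price of packaging = 8.

8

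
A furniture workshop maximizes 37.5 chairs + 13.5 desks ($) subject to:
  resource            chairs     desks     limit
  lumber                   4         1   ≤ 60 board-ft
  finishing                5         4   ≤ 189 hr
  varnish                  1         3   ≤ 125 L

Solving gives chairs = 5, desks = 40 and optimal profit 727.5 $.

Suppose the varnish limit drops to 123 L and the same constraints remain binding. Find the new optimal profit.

Binding: lumber and varnish. Non-binding: finishing (4 unused).
Since finishing is not tight, its dual is 0.
The binding rows give the dual system: 4·y_lumber + 1·y_varnish = 37.5 and 1·y_lumber + 3·y_varnish = 13.5.
This yields shadow prices y_lumber = 9, y_varnish = 1.5.
Δz = y_varnish·Δb = 1.5 × (-2) = -3, so new z* = 727.5 − 3 = 724.5.

724.5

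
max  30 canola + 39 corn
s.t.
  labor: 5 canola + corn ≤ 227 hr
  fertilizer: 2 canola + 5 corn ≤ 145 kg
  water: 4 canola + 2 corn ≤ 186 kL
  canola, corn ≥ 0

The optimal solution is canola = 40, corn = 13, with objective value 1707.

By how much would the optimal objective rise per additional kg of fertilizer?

6

Check each constraint at x*: labor 213/227 (slack 14); fertilizer 145/145 (tight); water 186/186 (tight).
Since labor is not tight, its dual is 0.
The binding rows give the dual system: 2·y_fertilizer + 4·y_water = 30 and 5·y_fertilizer + 2·y_water = 39.
This yields shadow prices y_fertilizer = 6, y_water = 4.5.
Shadow price of fertilizer = 6.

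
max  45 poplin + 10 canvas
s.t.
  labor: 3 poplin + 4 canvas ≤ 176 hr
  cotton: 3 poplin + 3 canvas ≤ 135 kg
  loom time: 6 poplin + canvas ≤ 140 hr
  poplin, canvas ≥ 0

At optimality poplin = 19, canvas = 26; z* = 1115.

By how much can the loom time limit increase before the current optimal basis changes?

130

Binding constraints: cotton, loom time. The basis is B = [[3,3],[6,1]] with det -15.
Per unit increase in loom time, x* moves by d = (0.2, -0.2).
The basis stays optimal until canvas reaches 0; allowable increase = 130 hr.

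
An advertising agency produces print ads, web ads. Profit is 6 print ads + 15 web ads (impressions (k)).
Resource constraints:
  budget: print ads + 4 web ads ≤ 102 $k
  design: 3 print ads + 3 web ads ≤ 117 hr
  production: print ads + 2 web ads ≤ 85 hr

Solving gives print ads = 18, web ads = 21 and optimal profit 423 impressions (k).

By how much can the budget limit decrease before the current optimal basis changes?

63

Binding constraints: budget, design. The basis is B = [[1,4],[3,3]] with det -9.
Per unit decrease in budget, x* moves by d = (0.3333, -0.3333).
The basis stays optimal until web ads reaches 0; allowable decrease = 63 $k.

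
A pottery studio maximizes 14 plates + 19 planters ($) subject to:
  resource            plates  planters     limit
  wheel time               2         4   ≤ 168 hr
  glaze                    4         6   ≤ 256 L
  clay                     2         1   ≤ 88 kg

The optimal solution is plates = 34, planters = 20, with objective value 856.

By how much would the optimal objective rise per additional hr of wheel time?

0

Binding: glaze and clay. Non-binding: wheel time (20 unused).
Since wheel time is not tight, its dual is 0.
Dual feasibility on the basic columns requires 4·y_glaze + 2·y_clay = 14, 6·y_glaze + 1·y_clay = 19.
This yields shadow prices y_glaze = 3, y_clay = 1.
Shadow price of wheel time = 0.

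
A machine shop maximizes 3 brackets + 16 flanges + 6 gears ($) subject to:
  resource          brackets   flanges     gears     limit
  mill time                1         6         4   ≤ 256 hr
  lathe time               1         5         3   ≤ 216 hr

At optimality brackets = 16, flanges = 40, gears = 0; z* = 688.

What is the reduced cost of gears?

Both mill time and lathe time are binding at x*.
Dual feasibility on the basic columns requires 1·y_mill time + 1·y_lathe time = 3, 6·y_mill time + 5·y_lathe time = 16.
This yields shadow prices y_mill time = 1, y_lathe time = 2.
Reduced cost of gears: c₃ − yᵀa₃ = 6 − (1·4 + 2·3) = 6 − 10 = -4.

-4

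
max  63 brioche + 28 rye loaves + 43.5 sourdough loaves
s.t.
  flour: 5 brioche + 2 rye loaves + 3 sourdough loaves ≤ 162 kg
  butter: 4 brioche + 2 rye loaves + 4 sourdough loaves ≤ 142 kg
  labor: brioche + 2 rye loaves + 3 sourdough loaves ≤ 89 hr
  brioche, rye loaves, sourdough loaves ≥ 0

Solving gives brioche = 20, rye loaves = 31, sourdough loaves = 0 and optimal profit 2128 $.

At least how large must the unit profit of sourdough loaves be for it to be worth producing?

Check each constraint at x*: flour 162/162 (tight); butter 142/142 (tight); labor 82/89 (slack 7).
By complementary slackness, y = 0 for the non-binding constraint.
Dual feasibility on the basic columns requires 5·y_flour + 4·y_butter = 63, 2·y_flour + 2·y_butter = 28.
This yields shadow prices y_flour = 7, y_butter = 7.
sourdough loaves enters the basis when its profit ≥ yᵀa₃ = 7·3 + 7·4 = 49.

49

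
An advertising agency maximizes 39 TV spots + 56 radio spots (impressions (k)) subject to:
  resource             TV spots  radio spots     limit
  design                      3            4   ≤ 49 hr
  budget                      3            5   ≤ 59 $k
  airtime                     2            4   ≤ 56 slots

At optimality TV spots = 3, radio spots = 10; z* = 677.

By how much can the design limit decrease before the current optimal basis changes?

Binding constraints: design, budget. The basis is B = [[3,4],[3,5]] with det 3.
Per unit decrease in design, x* moves by d = (-1.6667, 1).
The basis stays optimal until TV spots reaches 0; allowable decrease = 1.8 hr.

1.8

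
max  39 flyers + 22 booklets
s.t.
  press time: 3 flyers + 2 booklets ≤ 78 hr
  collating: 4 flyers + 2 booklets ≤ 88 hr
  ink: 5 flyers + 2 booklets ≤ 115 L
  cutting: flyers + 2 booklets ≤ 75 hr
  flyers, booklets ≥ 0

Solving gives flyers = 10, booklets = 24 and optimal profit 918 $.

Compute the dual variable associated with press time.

Check each constraint at x*: press time 78/78 (tight); collating 88/88 (tight); ink 98/115 (slack 17); cutting 58/75 (slack 17).
Slack constraints have shadow price 0 (complementary slackness).
Dual feasibility on the basic columns requires 3·y_press time + 4·y_collating = 39, 2·y_press time + 2·y_collating = 22.
This yields shadow prices y_press time = 5, y_collating = 6.
Shadow price of press time = 5.

5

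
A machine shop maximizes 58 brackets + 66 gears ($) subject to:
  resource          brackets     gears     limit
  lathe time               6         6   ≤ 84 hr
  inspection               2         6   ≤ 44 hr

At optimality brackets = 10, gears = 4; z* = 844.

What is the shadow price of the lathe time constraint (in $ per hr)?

Both lathe time and inspection are binding at x*.
Dual feasibility on the basic columns requires 6·y_lathe time + 2·y_inspection = 58, 6·y_lathe time + 6·y_inspection = 66.
This yields shadow prices y_lathe time = 9, y_inspection = 2.
Shadow price of lathe time = 9.

9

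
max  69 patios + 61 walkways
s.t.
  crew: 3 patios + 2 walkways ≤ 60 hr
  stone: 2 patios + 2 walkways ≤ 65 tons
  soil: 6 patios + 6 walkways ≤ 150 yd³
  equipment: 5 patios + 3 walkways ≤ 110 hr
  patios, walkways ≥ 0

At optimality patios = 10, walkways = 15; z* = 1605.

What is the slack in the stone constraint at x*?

15

stone used = 2·10 + 2·15 = 50; slack = 65 − 50 = 15.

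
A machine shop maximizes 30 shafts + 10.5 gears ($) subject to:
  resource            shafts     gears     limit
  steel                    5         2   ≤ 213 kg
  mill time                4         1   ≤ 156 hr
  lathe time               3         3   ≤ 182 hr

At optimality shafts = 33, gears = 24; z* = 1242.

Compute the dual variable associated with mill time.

2.5

Binding: steel and mill time. Non-binding: lathe time (11 unused).
Since lathe time is not tight, its dual is 0.
The binding rows give the dual system: 5·y_steel + 4·y_mill time = 30 and 2·y_steel + 1·y_mill time = 10.5.
→ y_steel = 4 and y_mill time = 2.5.
Shadow price of mill time = 2.5.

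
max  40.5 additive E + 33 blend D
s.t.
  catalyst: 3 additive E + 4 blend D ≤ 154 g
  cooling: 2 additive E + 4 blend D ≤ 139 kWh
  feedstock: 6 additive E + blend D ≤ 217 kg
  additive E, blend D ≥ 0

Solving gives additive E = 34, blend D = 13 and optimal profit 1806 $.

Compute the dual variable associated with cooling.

Binding: catalyst and feedstock. Non-binding: cooling (19 unused).
Since cooling is not tight, its dual is 0.
Dual feasibility on the basic columns requires 3·y_catalyst + 6·y_feedstock = 40.5, 4·y_catalyst + 1·y_feedstock = 33.
Solving: y_catalyst = 7.5, y_feedstock = 3.
Shadow price of cooling = 0.

0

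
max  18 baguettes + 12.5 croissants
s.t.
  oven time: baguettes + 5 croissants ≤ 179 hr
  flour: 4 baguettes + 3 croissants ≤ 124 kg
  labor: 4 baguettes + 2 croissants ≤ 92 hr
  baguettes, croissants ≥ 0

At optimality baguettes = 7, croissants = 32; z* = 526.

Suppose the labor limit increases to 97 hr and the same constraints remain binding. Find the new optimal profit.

Check each constraint at x*: oven time 167/179 (slack 12); flour 124/124 (tight); labor 92/92 (tight).
Slack constraints have shadow price 0 (complementary slackness).
Dual feasibility on the basic columns requires 4·y_flour + 4·y_labor = 18, 3·y_flour + 2·y_labor = 12.5.
This yields shadow prices y_flour = 3.5, y_labor = 1.
Δz = y_labor·Δb = 1 × (5) = 5, so new z* = 526 + 5 = 531.

531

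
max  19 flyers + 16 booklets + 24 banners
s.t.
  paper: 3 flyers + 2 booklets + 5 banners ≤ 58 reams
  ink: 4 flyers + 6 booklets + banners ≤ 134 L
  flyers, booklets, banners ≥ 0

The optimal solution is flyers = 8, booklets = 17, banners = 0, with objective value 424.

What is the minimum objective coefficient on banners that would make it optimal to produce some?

26

At the optimum: paper uses 58 of 58 (binding); ink uses 134 of 134 (binding).
Dual feasibility on the basic columns requires 3·y_paper + 4·y_ink = 19, 2·y_paper + 6·y_ink = 16.
Solving: y_paper = 5, y_ink = 1.
banners enters the basis when its profit ≥ yᵀa₃ = 5·5 + 1·1 = 26.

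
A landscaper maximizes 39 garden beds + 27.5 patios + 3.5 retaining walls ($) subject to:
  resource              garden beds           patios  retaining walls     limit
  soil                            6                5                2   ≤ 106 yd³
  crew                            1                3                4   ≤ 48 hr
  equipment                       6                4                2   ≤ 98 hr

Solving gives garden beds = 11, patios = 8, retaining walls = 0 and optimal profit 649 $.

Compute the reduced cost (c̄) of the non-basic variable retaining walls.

-9.5

At the optimum: soil uses 106 of 106 (binding); crew uses 35 of 48 (slack = 13); equipment uses 98 of 98 (binding).
Slack constraints have shadow price 0 (complementary slackness).
From A_Bᵀ y = c: 6·y_soil + 6·y_equipment = 39; 5·y_soil + 4·y_equipment = 27.5.
→ y_soil = 1.5 and y_equipment = 5.
Reduced cost of retaining walls: c₃ − yᵀa₃ = 3.5 − (1.5·2 + 5·2) = 3.5 − 13 = -9.5.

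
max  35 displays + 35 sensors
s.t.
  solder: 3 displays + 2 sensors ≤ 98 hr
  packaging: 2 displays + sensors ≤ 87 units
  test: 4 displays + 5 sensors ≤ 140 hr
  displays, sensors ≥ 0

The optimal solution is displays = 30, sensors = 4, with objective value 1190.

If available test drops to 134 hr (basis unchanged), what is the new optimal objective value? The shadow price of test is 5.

1160

Δb = -6, so new z* = 1190 + (5)·(-6) = 1190 − 30 = 1160.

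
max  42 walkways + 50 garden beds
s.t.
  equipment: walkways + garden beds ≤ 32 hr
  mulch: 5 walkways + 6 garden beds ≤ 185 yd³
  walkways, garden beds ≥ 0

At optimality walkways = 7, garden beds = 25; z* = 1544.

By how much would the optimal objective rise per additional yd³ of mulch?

8

Check each constraint at x*: equipment 32/32 (tight); mulch 185/185 (tight).
Dual feasibility on the basic columns requires 1·y_equipment + 5·y_mulch = 42, 1·y_equipment + 6·y_mulch = 50.
Solving: y_equipment = 2, y_mulch = 8.
Shadow price of mulch = 8.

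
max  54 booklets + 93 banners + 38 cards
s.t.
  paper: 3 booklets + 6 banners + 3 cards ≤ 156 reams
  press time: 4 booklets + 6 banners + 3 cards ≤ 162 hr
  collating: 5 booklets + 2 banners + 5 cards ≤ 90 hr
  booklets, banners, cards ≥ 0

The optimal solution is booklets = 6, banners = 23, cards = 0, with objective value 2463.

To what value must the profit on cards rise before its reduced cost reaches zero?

46.5

Binding: paper and press time. Non-binding: collating (14 unused).
Since collating is not tight, its dual is 0.
The binding rows give the dual system: 3·y_paper + 4·y_press time = 54 and 6·y_paper + 6·y_press time = 93.
→ y_paper = 8 and y_press time = 7.5.
cards enters the basis when its profit ≥ yᵀa₃ = 8·3 + 7.5·3 = 46.5.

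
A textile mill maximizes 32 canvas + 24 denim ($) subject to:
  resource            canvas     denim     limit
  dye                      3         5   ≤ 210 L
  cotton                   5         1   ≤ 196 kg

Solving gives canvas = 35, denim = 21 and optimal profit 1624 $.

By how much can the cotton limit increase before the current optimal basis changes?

Binding constraints: dye, cotton. The basis is B = [[3,5],[5,1]] with det -22.
Per unit increase in cotton, x* moves by d = (0.2273, -0.1364).
The basis stays optimal until denim reaches 0; allowable increase = 154 kg.

154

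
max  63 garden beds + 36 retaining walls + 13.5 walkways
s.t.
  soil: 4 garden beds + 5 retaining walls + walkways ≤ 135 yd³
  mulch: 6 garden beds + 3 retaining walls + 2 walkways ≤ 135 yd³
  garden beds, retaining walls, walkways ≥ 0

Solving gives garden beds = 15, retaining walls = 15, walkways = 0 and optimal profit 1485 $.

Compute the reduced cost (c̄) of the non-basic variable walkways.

Both soil and mulch are binding at x*.
Dual feasibility on the basic columns requires 4·y_soil + 6·y_mulch = 63, 5·y_soil + 3·y_mulch = 36.
Solving: y_soil = 1.5, y_mulch = 9.5.
Reduced cost of walkways: c₃ − yᵀa₃ = 13.5 − (1.5·1 + 9.5·2) = 13.5 − 20.5 = -7.

-7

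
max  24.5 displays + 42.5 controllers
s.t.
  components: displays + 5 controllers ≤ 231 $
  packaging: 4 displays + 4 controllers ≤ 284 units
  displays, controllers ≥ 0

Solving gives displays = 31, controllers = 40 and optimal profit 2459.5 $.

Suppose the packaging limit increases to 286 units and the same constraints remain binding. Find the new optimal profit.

2469.5

Both components and packaging are binding at x*.
Dual feasibility on the basic columns requires 1·y_components + 4·y_packaging = 24.5, 5·y_components + 4·y_packaging = 42.5.
This yields shadow prices y_components = 4.5, y_packaging = 5.
Δz = y_packaging·Δb = 5 × (2) = 10, so new z* = 2459.5 + 10 = 2469.5.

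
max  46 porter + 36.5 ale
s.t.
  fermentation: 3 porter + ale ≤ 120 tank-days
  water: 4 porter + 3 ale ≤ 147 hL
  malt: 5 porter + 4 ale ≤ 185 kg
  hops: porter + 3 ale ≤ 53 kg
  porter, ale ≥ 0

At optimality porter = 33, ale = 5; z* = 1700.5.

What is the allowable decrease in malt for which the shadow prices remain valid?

Binding constraints: water, malt. The basis is B = [[4,3],[5,4]] with det 1.
Per unit decrease in malt, x* moves by d = (3, -4).
The basis stays optimal until ale reaches 0; allowable decrease = 1.25 kg.

1.25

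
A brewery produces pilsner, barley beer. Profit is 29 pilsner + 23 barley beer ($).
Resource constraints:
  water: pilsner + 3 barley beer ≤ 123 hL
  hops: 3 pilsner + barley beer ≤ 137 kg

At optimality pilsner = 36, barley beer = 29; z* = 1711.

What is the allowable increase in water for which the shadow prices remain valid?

Binding constraints: water, hops. The basis is B = [[1,3],[3,1]] with det -8.
Per unit increase in water, x* moves by d = (-0.125, 0.375).
The basis stays optimal until pilsner reaches 0; allowable increase = 288 hL.

288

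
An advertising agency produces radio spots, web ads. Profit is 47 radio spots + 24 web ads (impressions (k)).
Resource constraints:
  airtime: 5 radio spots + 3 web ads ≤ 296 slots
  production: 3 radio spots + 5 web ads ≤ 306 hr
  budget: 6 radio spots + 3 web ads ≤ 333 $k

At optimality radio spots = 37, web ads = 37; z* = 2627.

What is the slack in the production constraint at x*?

10

production used = 3·37 + 5·37 = 296; slack = 306 − 296 = 10.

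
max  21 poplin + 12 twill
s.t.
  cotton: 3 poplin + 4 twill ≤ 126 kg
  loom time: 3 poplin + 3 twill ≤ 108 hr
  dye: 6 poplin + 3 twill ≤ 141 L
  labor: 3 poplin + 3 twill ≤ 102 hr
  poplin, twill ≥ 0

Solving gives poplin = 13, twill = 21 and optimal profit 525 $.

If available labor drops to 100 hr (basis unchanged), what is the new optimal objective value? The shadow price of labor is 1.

523

Δb = -2, so new z* = 525 + (1)·(-2) = 525 − 2 = 523.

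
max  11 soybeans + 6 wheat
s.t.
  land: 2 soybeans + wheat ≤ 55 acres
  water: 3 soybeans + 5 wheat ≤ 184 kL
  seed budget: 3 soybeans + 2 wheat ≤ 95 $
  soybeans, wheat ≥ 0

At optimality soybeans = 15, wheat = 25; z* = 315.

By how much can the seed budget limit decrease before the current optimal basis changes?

Binding constraints: land, seed budget. The basis is B = [[2,1],[3,2]] with det 1.
Per unit decrease in seed budget, x* moves by d = (1, -2).
The basis stays optimal until wheat reaches 0; allowable decrease = 12.5 $.

12.5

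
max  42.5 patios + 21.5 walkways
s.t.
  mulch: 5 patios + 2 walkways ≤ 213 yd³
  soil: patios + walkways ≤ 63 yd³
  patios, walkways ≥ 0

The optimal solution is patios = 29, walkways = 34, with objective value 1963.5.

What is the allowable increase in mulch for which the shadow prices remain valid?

Binding constraints: mulch, soil. The basis is B = [[5,2],[1,1]] with det 3.
Per unit increase in mulch, x* moves by d = (0.3333, -0.3333).
The basis stays optimal until walkways reaches 0; allowable increase = 102 yd³.

102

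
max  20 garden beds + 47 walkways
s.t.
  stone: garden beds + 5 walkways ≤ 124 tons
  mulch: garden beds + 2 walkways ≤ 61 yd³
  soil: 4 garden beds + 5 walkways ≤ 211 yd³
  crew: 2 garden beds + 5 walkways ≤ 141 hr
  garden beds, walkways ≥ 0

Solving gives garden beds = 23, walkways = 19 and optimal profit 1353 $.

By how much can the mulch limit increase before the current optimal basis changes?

2.4

Binding constraints: mulch, crew. The basis is B = [[1,2],[2,5]] with det 1.
Per unit increase in mulch, x* moves by d = (5, -2).
The basis stays optimal until soil becomes binding; allowable increase = 2.4 yd³.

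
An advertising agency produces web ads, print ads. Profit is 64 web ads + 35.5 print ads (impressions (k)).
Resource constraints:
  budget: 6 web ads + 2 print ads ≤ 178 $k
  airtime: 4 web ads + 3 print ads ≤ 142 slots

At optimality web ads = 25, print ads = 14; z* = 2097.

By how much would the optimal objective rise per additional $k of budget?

5

Both budget and airtime are binding at x*.
From A_Bᵀ y = c: 6·y_budget + 4·y_airtime = 64; 2·y_budget + 3·y_airtime = 35.5.
→ y_budget = 5 and y_airtime = 8.5.
Shadow price of budget = 5.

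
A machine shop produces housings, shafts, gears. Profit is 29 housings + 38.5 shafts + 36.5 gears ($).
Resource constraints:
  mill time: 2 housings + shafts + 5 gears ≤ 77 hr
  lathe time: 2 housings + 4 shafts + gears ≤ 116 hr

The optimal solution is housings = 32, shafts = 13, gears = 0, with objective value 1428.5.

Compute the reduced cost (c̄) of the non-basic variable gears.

-4

Both mill time and lathe time are binding at x*.
The binding rows give the dual system: 2·y_mill time + 2·y_lathe time = 29 and 1·y_mill time + 4·y_lathe time = 38.5.
This yields shadow prices y_mill time = 6.5, y_lathe time = 8.
Reduced cost of gears: c₃ − yᵀa₃ = 36.5 − (6.5·5 + 8·1) = 36.5 − 40.5 = -4.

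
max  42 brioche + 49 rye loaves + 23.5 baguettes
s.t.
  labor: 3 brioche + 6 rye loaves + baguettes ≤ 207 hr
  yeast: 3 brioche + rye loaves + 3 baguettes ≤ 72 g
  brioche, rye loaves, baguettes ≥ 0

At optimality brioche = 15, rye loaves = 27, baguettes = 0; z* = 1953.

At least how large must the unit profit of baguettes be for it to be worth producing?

28

Check each constraint at x*: labor 207/207 (tight); yeast 72/72 (tight).
From A_Bᵀ y = c: 3·y_labor + 3·y_yeast = 42; 6·y_labor + 1·y_yeast = 49.
→ y_labor = 7 and y_yeast = 7.
baguettes enters the basis when its profit ≥ yᵀa₃ = 7·1 + 7·3 = 28.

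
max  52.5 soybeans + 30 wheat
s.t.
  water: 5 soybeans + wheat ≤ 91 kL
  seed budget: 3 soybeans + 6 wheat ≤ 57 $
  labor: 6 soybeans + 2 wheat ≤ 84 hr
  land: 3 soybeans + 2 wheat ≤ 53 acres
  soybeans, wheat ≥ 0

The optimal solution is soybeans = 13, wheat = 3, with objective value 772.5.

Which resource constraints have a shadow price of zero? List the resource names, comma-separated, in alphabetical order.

land, water

water: 68/91 (slack 23)
seed budget: 57/57 (binding)
labor: 84/84 (binding)
land: 45/53 (slack 8)
By complementary slackness, a constraint with positive slack has shadow price 0 → land, water.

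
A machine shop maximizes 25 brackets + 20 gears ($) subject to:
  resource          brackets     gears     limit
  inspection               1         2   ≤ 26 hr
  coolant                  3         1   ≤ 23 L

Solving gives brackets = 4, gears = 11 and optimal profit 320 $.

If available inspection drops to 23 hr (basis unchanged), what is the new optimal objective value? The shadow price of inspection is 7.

299

Δb = -3, so new z* = 320 + (7)·(-3) = 320 − 21 = 299.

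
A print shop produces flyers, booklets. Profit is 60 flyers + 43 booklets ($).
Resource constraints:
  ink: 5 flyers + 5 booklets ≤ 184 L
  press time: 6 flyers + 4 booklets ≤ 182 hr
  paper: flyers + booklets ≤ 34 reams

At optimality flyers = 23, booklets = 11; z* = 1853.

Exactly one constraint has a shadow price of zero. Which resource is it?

ink

ink: 170/184 (slack 14)
press time: 182/182 (binding)
paper: 34/34 (binding)
By complementary slackness, a constraint with positive slack has shadow price 0 → ink.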